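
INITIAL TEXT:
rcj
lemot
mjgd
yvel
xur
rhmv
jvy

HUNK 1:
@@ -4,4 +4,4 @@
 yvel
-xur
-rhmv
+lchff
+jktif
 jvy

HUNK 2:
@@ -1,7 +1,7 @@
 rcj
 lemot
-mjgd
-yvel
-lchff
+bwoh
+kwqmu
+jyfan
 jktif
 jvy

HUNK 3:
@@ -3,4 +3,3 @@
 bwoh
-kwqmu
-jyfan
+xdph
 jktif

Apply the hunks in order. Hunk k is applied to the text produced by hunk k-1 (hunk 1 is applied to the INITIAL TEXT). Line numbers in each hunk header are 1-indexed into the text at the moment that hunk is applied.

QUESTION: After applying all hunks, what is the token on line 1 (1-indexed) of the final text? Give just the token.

Answer: rcj

Derivation:
Hunk 1: at line 4 remove [xur,rhmv] add [lchff,jktif] -> 7 lines: rcj lemot mjgd yvel lchff jktif jvy
Hunk 2: at line 1 remove [mjgd,yvel,lchff] add [bwoh,kwqmu,jyfan] -> 7 lines: rcj lemot bwoh kwqmu jyfan jktif jvy
Hunk 3: at line 3 remove [kwqmu,jyfan] add [xdph] -> 6 lines: rcj lemot bwoh xdph jktif jvy
Final line 1: rcj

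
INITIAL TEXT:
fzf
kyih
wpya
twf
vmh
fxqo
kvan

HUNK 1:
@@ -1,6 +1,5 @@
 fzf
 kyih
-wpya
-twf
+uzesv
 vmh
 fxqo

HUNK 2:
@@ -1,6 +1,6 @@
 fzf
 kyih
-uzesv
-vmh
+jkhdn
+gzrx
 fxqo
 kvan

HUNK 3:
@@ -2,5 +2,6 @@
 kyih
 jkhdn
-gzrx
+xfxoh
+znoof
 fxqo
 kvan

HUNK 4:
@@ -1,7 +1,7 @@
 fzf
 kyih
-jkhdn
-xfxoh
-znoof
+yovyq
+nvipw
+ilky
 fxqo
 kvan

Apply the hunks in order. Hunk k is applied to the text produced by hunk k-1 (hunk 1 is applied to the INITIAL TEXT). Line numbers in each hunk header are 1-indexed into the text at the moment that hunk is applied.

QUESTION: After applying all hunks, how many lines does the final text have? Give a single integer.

Hunk 1: at line 1 remove [wpya,twf] add [uzesv] -> 6 lines: fzf kyih uzesv vmh fxqo kvan
Hunk 2: at line 1 remove [uzesv,vmh] add [jkhdn,gzrx] -> 6 lines: fzf kyih jkhdn gzrx fxqo kvan
Hunk 3: at line 2 remove [gzrx] add [xfxoh,znoof] -> 7 lines: fzf kyih jkhdn xfxoh znoof fxqo kvan
Hunk 4: at line 1 remove [jkhdn,xfxoh,znoof] add [yovyq,nvipw,ilky] -> 7 lines: fzf kyih yovyq nvipw ilky fxqo kvan
Final line count: 7

Answer: 7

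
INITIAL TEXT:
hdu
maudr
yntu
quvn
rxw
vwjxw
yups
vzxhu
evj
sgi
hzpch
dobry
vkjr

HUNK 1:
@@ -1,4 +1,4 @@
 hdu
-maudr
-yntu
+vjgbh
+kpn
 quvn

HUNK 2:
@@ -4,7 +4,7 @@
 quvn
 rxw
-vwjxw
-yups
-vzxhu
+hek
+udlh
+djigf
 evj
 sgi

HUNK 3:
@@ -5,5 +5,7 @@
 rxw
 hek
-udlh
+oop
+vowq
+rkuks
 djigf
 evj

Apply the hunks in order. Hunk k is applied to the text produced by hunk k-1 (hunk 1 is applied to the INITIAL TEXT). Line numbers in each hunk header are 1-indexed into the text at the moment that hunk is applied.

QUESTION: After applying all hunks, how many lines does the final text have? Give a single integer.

Answer: 15

Derivation:
Hunk 1: at line 1 remove [maudr,yntu] add [vjgbh,kpn] -> 13 lines: hdu vjgbh kpn quvn rxw vwjxw yups vzxhu evj sgi hzpch dobry vkjr
Hunk 2: at line 4 remove [vwjxw,yups,vzxhu] add [hek,udlh,djigf] -> 13 lines: hdu vjgbh kpn quvn rxw hek udlh djigf evj sgi hzpch dobry vkjr
Hunk 3: at line 5 remove [udlh] add [oop,vowq,rkuks] -> 15 lines: hdu vjgbh kpn quvn rxw hek oop vowq rkuks djigf evj sgi hzpch dobry vkjr
Final line count: 15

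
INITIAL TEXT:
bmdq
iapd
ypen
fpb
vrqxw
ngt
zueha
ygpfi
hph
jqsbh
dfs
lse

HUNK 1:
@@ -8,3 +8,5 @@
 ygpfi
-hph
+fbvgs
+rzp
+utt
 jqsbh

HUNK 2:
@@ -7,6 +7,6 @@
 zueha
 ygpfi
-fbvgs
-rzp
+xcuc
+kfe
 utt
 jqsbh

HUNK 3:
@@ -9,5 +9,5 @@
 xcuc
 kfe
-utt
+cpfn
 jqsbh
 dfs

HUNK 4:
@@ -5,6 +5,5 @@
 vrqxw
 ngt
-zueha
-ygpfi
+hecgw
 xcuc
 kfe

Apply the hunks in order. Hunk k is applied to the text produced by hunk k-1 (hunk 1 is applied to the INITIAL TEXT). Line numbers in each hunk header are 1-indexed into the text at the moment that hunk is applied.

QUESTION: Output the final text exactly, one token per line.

Answer: bmdq
iapd
ypen
fpb
vrqxw
ngt
hecgw
xcuc
kfe
cpfn
jqsbh
dfs
lse

Derivation:
Hunk 1: at line 8 remove [hph] add [fbvgs,rzp,utt] -> 14 lines: bmdq iapd ypen fpb vrqxw ngt zueha ygpfi fbvgs rzp utt jqsbh dfs lse
Hunk 2: at line 7 remove [fbvgs,rzp] add [xcuc,kfe] -> 14 lines: bmdq iapd ypen fpb vrqxw ngt zueha ygpfi xcuc kfe utt jqsbh dfs lse
Hunk 3: at line 9 remove [utt] add [cpfn] -> 14 lines: bmdq iapd ypen fpb vrqxw ngt zueha ygpfi xcuc kfe cpfn jqsbh dfs lse
Hunk 4: at line 5 remove [zueha,ygpfi] add [hecgw] -> 13 lines: bmdq iapd ypen fpb vrqxw ngt hecgw xcuc kfe cpfn jqsbh dfs lse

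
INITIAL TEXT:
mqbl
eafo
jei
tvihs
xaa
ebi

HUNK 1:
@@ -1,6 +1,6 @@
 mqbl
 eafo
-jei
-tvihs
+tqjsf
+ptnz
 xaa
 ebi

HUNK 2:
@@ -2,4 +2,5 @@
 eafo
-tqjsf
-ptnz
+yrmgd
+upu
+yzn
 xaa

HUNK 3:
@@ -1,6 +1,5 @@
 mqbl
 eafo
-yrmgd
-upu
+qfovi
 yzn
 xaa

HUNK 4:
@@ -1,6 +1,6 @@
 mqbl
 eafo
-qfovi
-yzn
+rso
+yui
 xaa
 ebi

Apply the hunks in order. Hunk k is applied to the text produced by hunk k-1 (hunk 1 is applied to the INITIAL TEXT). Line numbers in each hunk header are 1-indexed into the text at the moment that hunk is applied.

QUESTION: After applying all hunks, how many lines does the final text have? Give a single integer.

Answer: 6

Derivation:
Hunk 1: at line 1 remove [jei,tvihs] add [tqjsf,ptnz] -> 6 lines: mqbl eafo tqjsf ptnz xaa ebi
Hunk 2: at line 2 remove [tqjsf,ptnz] add [yrmgd,upu,yzn] -> 7 lines: mqbl eafo yrmgd upu yzn xaa ebi
Hunk 3: at line 1 remove [yrmgd,upu] add [qfovi] -> 6 lines: mqbl eafo qfovi yzn xaa ebi
Hunk 4: at line 1 remove [qfovi,yzn] add [rso,yui] -> 6 lines: mqbl eafo rso yui xaa ebi
Final line count: 6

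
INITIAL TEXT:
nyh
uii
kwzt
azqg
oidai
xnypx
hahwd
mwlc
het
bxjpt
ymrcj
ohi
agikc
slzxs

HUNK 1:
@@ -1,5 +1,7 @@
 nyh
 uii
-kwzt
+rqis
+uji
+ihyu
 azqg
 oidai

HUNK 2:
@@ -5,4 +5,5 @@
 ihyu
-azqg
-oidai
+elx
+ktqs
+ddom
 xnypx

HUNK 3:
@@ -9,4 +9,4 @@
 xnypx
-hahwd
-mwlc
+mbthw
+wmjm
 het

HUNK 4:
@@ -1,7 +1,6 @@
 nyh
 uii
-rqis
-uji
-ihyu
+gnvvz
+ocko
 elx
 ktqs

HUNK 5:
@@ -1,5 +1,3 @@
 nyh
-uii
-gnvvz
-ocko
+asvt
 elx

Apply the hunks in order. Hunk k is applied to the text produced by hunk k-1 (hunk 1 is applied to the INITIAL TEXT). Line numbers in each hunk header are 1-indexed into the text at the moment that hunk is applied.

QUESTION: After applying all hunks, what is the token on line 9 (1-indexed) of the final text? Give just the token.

Hunk 1: at line 1 remove [kwzt] add [rqis,uji,ihyu] -> 16 lines: nyh uii rqis uji ihyu azqg oidai xnypx hahwd mwlc het bxjpt ymrcj ohi agikc slzxs
Hunk 2: at line 5 remove [azqg,oidai] add [elx,ktqs,ddom] -> 17 lines: nyh uii rqis uji ihyu elx ktqs ddom xnypx hahwd mwlc het bxjpt ymrcj ohi agikc slzxs
Hunk 3: at line 9 remove [hahwd,mwlc] add [mbthw,wmjm] -> 17 lines: nyh uii rqis uji ihyu elx ktqs ddom xnypx mbthw wmjm het bxjpt ymrcj ohi agikc slzxs
Hunk 4: at line 1 remove [rqis,uji,ihyu] add [gnvvz,ocko] -> 16 lines: nyh uii gnvvz ocko elx ktqs ddom xnypx mbthw wmjm het bxjpt ymrcj ohi agikc slzxs
Hunk 5: at line 1 remove [uii,gnvvz,ocko] add [asvt] -> 14 lines: nyh asvt elx ktqs ddom xnypx mbthw wmjm het bxjpt ymrcj ohi agikc slzxs
Final line 9: het

Answer: het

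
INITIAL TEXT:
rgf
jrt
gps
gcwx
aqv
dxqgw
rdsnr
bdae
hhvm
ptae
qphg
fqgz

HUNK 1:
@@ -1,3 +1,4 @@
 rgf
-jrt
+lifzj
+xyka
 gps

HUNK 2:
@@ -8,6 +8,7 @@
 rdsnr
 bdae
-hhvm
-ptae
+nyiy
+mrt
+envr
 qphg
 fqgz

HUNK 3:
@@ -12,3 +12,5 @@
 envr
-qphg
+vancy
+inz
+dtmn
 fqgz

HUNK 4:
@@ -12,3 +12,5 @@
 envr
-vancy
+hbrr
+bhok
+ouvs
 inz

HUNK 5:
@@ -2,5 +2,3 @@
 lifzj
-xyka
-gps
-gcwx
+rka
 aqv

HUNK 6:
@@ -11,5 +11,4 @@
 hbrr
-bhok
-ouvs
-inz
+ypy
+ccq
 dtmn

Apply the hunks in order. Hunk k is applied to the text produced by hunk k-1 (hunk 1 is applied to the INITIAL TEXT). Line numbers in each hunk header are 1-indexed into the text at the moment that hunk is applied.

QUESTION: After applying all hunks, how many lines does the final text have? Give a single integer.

Hunk 1: at line 1 remove [jrt] add [lifzj,xyka] -> 13 lines: rgf lifzj xyka gps gcwx aqv dxqgw rdsnr bdae hhvm ptae qphg fqgz
Hunk 2: at line 8 remove [hhvm,ptae] add [nyiy,mrt,envr] -> 14 lines: rgf lifzj xyka gps gcwx aqv dxqgw rdsnr bdae nyiy mrt envr qphg fqgz
Hunk 3: at line 12 remove [qphg] add [vancy,inz,dtmn] -> 16 lines: rgf lifzj xyka gps gcwx aqv dxqgw rdsnr bdae nyiy mrt envr vancy inz dtmn fqgz
Hunk 4: at line 12 remove [vancy] add [hbrr,bhok,ouvs] -> 18 lines: rgf lifzj xyka gps gcwx aqv dxqgw rdsnr bdae nyiy mrt envr hbrr bhok ouvs inz dtmn fqgz
Hunk 5: at line 2 remove [xyka,gps,gcwx] add [rka] -> 16 lines: rgf lifzj rka aqv dxqgw rdsnr bdae nyiy mrt envr hbrr bhok ouvs inz dtmn fqgz
Hunk 6: at line 11 remove [bhok,ouvs,inz] add [ypy,ccq] -> 15 lines: rgf lifzj rka aqv dxqgw rdsnr bdae nyiy mrt envr hbrr ypy ccq dtmn fqgz
Final line count: 15

Answer: 15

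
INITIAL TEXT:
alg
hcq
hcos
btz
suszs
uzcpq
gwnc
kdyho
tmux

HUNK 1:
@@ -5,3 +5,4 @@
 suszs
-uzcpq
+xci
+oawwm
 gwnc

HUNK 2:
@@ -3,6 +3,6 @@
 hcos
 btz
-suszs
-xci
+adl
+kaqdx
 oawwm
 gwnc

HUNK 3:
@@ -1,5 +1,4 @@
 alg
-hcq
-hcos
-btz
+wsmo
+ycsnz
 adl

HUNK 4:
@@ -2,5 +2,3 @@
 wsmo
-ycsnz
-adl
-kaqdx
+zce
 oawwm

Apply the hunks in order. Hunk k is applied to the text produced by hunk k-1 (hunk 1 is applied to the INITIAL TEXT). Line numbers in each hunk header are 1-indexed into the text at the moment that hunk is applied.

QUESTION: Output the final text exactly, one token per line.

Answer: alg
wsmo
zce
oawwm
gwnc
kdyho
tmux

Derivation:
Hunk 1: at line 5 remove [uzcpq] add [xci,oawwm] -> 10 lines: alg hcq hcos btz suszs xci oawwm gwnc kdyho tmux
Hunk 2: at line 3 remove [suszs,xci] add [adl,kaqdx] -> 10 lines: alg hcq hcos btz adl kaqdx oawwm gwnc kdyho tmux
Hunk 3: at line 1 remove [hcq,hcos,btz] add [wsmo,ycsnz] -> 9 lines: alg wsmo ycsnz adl kaqdx oawwm gwnc kdyho tmux
Hunk 4: at line 2 remove [ycsnz,adl,kaqdx] add [zce] -> 7 lines: alg wsmo zce oawwm gwnc kdyho tmux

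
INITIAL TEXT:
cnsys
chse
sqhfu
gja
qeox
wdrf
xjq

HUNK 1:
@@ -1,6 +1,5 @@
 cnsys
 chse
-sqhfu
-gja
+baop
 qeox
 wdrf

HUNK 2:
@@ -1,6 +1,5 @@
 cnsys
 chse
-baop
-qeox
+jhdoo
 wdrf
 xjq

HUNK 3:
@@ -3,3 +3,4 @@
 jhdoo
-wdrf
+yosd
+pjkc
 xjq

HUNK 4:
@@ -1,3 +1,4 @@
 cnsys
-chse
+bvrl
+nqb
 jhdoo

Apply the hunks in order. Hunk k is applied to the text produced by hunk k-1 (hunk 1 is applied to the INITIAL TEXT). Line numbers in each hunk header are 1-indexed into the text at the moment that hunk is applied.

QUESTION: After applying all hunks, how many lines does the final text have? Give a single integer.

Answer: 7

Derivation:
Hunk 1: at line 1 remove [sqhfu,gja] add [baop] -> 6 lines: cnsys chse baop qeox wdrf xjq
Hunk 2: at line 1 remove [baop,qeox] add [jhdoo] -> 5 lines: cnsys chse jhdoo wdrf xjq
Hunk 3: at line 3 remove [wdrf] add [yosd,pjkc] -> 6 lines: cnsys chse jhdoo yosd pjkc xjq
Hunk 4: at line 1 remove [chse] add [bvrl,nqb] -> 7 lines: cnsys bvrl nqb jhdoo yosd pjkc xjq
Final line count: 7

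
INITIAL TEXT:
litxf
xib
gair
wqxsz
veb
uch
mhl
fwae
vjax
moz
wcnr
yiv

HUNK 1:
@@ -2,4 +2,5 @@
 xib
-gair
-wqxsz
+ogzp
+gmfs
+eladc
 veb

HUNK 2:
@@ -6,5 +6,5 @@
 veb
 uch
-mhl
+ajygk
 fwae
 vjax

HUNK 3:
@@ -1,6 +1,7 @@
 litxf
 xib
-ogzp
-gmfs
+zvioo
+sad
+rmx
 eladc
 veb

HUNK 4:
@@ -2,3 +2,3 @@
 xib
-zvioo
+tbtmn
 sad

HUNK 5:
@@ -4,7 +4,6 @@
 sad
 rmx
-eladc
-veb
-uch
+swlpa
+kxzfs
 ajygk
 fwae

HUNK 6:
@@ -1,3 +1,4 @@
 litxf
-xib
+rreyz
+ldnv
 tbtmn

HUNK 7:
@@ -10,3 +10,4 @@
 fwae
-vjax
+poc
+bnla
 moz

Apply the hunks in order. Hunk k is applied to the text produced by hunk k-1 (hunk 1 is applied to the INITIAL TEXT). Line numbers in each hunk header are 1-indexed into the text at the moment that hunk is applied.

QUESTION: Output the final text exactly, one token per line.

Answer: litxf
rreyz
ldnv
tbtmn
sad
rmx
swlpa
kxzfs
ajygk
fwae
poc
bnla
moz
wcnr
yiv

Derivation:
Hunk 1: at line 2 remove [gair,wqxsz] add [ogzp,gmfs,eladc] -> 13 lines: litxf xib ogzp gmfs eladc veb uch mhl fwae vjax moz wcnr yiv
Hunk 2: at line 6 remove [mhl] add [ajygk] -> 13 lines: litxf xib ogzp gmfs eladc veb uch ajygk fwae vjax moz wcnr yiv
Hunk 3: at line 1 remove [ogzp,gmfs] add [zvioo,sad,rmx] -> 14 lines: litxf xib zvioo sad rmx eladc veb uch ajygk fwae vjax moz wcnr yiv
Hunk 4: at line 2 remove [zvioo] add [tbtmn] -> 14 lines: litxf xib tbtmn sad rmx eladc veb uch ajygk fwae vjax moz wcnr yiv
Hunk 5: at line 4 remove [eladc,veb,uch] add [swlpa,kxzfs] -> 13 lines: litxf xib tbtmn sad rmx swlpa kxzfs ajygk fwae vjax moz wcnr yiv
Hunk 6: at line 1 remove [xib] add [rreyz,ldnv] -> 14 lines: litxf rreyz ldnv tbtmn sad rmx swlpa kxzfs ajygk fwae vjax moz wcnr yiv
Hunk 7: at line 10 remove [vjax] add [poc,bnla] -> 15 lines: litxf rreyz ldnv tbtmn sad rmx swlpa kxzfs ajygk fwae poc bnla moz wcnr yiv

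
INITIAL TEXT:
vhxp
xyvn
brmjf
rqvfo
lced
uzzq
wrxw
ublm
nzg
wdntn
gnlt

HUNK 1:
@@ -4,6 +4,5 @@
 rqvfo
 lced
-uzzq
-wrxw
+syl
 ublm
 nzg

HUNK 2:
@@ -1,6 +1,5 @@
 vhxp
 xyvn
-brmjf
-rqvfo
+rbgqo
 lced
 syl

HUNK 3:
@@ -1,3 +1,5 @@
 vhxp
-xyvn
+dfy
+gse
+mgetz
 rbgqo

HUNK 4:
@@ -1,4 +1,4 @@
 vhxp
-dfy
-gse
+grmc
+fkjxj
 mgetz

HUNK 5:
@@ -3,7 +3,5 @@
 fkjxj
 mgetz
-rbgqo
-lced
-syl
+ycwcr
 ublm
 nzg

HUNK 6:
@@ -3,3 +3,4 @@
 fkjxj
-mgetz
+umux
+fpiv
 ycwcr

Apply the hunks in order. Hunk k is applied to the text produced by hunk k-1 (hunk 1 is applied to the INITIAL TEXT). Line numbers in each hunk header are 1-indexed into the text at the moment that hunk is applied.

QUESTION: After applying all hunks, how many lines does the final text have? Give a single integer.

Answer: 10

Derivation:
Hunk 1: at line 4 remove [uzzq,wrxw] add [syl] -> 10 lines: vhxp xyvn brmjf rqvfo lced syl ublm nzg wdntn gnlt
Hunk 2: at line 1 remove [brmjf,rqvfo] add [rbgqo] -> 9 lines: vhxp xyvn rbgqo lced syl ublm nzg wdntn gnlt
Hunk 3: at line 1 remove [xyvn] add [dfy,gse,mgetz] -> 11 lines: vhxp dfy gse mgetz rbgqo lced syl ublm nzg wdntn gnlt
Hunk 4: at line 1 remove [dfy,gse] add [grmc,fkjxj] -> 11 lines: vhxp grmc fkjxj mgetz rbgqo lced syl ublm nzg wdntn gnlt
Hunk 5: at line 3 remove [rbgqo,lced,syl] add [ycwcr] -> 9 lines: vhxp grmc fkjxj mgetz ycwcr ublm nzg wdntn gnlt
Hunk 6: at line 3 remove [mgetz] add [umux,fpiv] -> 10 lines: vhxp grmc fkjxj umux fpiv ycwcr ublm nzg wdntn gnlt
Final line count: 10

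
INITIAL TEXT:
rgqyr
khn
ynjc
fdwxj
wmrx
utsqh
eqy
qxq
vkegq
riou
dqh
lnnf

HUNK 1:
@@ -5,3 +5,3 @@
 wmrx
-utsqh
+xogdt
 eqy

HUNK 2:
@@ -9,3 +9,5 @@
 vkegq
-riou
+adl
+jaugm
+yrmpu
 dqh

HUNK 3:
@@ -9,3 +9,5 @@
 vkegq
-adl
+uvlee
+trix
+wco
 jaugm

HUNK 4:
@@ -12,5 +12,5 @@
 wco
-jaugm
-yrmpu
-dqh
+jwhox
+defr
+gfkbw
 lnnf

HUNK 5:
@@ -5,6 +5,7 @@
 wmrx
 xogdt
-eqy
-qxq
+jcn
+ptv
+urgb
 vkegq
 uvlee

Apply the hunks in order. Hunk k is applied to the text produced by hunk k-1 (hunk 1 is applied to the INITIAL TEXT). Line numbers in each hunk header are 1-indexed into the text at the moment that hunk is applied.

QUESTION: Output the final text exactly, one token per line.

Answer: rgqyr
khn
ynjc
fdwxj
wmrx
xogdt
jcn
ptv
urgb
vkegq
uvlee
trix
wco
jwhox
defr
gfkbw
lnnf

Derivation:
Hunk 1: at line 5 remove [utsqh] add [xogdt] -> 12 lines: rgqyr khn ynjc fdwxj wmrx xogdt eqy qxq vkegq riou dqh lnnf
Hunk 2: at line 9 remove [riou] add [adl,jaugm,yrmpu] -> 14 lines: rgqyr khn ynjc fdwxj wmrx xogdt eqy qxq vkegq adl jaugm yrmpu dqh lnnf
Hunk 3: at line 9 remove [adl] add [uvlee,trix,wco] -> 16 lines: rgqyr khn ynjc fdwxj wmrx xogdt eqy qxq vkegq uvlee trix wco jaugm yrmpu dqh lnnf
Hunk 4: at line 12 remove [jaugm,yrmpu,dqh] add [jwhox,defr,gfkbw] -> 16 lines: rgqyr khn ynjc fdwxj wmrx xogdt eqy qxq vkegq uvlee trix wco jwhox defr gfkbw lnnf
Hunk 5: at line 5 remove [eqy,qxq] add [jcn,ptv,urgb] -> 17 lines: rgqyr khn ynjc fdwxj wmrx xogdt jcn ptv urgb vkegq uvlee trix wco jwhox defr gfkbw lnnf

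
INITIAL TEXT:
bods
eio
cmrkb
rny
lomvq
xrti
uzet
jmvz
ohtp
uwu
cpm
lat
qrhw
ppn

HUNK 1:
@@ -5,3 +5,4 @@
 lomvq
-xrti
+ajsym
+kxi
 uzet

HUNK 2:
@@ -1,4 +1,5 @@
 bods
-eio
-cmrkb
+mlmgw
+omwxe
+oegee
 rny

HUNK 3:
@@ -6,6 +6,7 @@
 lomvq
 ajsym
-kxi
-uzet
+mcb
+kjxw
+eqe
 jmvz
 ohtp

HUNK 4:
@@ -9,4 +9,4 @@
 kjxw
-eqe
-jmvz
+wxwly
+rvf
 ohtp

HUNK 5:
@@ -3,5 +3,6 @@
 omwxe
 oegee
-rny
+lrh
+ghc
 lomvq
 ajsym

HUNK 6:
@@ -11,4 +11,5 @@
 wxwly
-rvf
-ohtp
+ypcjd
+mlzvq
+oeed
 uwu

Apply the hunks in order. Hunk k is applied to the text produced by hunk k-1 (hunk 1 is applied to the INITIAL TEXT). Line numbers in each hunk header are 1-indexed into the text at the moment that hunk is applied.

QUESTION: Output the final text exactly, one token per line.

Answer: bods
mlmgw
omwxe
oegee
lrh
ghc
lomvq
ajsym
mcb
kjxw
wxwly
ypcjd
mlzvq
oeed
uwu
cpm
lat
qrhw
ppn

Derivation:
Hunk 1: at line 5 remove [xrti] add [ajsym,kxi] -> 15 lines: bods eio cmrkb rny lomvq ajsym kxi uzet jmvz ohtp uwu cpm lat qrhw ppn
Hunk 2: at line 1 remove [eio,cmrkb] add [mlmgw,omwxe,oegee] -> 16 lines: bods mlmgw omwxe oegee rny lomvq ajsym kxi uzet jmvz ohtp uwu cpm lat qrhw ppn
Hunk 3: at line 6 remove [kxi,uzet] add [mcb,kjxw,eqe] -> 17 lines: bods mlmgw omwxe oegee rny lomvq ajsym mcb kjxw eqe jmvz ohtp uwu cpm lat qrhw ppn
Hunk 4: at line 9 remove [eqe,jmvz] add [wxwly,rvf] -> 17 lines: bods mlmgw omwxe oegee rny lomvq ajsym mcb kjxw wxwly rvf ohtp uwu cpm lat qrhw ppn
Hunk 5: at line 3 remove [rny] add [lrh,ghc] -> 18 lines: bods mlmgw omwxe oegee lrh ghc lomvq ajsym mcb kjxw wxwly rvf ohtp uwu cpm lat qrhw ppn
Hunk 6: at line 11 remove [rvf,ohtp] add [ypcjd,mlzvq,oeed] -> 19 lines: bods mlmgw omwxe oegee lrh ghc lomvq ajsym mcb kjxw wxwly ypcjd mlzvq oeed uwu cpm lat qrhw ppn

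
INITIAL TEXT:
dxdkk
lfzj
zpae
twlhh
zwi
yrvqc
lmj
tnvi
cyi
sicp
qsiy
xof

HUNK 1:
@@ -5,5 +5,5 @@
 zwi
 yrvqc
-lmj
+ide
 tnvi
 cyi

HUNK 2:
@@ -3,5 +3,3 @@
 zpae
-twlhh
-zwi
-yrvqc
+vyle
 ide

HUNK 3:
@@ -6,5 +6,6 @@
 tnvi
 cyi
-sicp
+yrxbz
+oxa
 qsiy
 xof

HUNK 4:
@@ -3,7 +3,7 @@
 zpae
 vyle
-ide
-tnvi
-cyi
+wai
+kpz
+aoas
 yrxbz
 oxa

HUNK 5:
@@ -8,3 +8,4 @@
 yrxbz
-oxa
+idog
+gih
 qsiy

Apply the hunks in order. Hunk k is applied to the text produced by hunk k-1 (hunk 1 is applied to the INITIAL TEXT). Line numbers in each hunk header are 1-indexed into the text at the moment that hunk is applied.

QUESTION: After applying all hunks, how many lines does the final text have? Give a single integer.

Hunk 1: at line 5 remove [lmj] add [ide] -> 12 lines: dxdkk lfzj zpae twlhh zwi yrvqc ide tnvi cyi sicp qsiy xof
Hunk 2: at line 3 remove [twlhh,zwi,yrvqc] add [vyle] -> 10 lines: dxdkk lfzj zpae vyle ide tnvi cyi sicp qsiy xof
Hunk 3: at line 6 remove [sicp] add [yrxbz,oxa] -> 11 lines: dxdkk lfzj zpae vyle ide tnvi cyi yrxbz oxa qsiy xof
Hunk 4: at line 3 remove [ide,tnvi,cyi] add [wai,kpz,aoas] -> 11 lines: dxdkk lfzj zpae vyle wai kpz aoas yrxbz oxa qsiy xof
Hunk 5: at line 8 remove [oxa] add [idog,gih] -> 12 lines: dxdkk lfzj zpae vyle wai kpz aoas yrxbz idog gih qsiy xof
Final line count: 12

Answer: 12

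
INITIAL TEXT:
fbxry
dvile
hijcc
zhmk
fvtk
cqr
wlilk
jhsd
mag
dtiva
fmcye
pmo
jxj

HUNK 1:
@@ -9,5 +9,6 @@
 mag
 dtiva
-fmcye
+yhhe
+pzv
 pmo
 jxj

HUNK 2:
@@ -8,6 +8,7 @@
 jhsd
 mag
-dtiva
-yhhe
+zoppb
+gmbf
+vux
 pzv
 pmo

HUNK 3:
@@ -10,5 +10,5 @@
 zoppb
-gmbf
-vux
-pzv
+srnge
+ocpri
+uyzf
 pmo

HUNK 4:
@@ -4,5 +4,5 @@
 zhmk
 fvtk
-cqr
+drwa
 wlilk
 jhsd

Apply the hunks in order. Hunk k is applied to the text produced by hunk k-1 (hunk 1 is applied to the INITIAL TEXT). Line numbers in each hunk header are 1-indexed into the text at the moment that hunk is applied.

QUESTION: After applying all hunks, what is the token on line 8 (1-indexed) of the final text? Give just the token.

Answer: jhsd

Derivation:
Hunk 1: at line 9 remove [fmcye] add [yhhe,pzv] -> 14 lines: fbxry dvile hijcc zhmk fvtk cqr wlilk jhsd mag dtiva yhhe pzv pmo jxj
Hunk 2: at line 8 remove [dtiva,yhhe] add [zoppb,gmbf,vux] -> 15 lines: fbxry dvile hijcc zhmk fvtk cqr wlilk jhsd mag zoppb gmbf vux pzv pmo jxj
Hunk 3: at line 10 remove [gmbf,vux,pzv] add [srnge,ocpri,uyzf] -> 15 lines: fbxry dvile hijcc zhmk fvtk cqr wlilk jhsd mag zoppb srnge ocpri uyzf pmo jxj
Hunk 4: at line 4 remove [cqr] add [drwa] -> 15 lines: fbxry dvile hijcc zhmk fvtk drwa wlilk jhsd mag zoppb srnge ocpri uyzf pmo jxj
Final line 8: jhsd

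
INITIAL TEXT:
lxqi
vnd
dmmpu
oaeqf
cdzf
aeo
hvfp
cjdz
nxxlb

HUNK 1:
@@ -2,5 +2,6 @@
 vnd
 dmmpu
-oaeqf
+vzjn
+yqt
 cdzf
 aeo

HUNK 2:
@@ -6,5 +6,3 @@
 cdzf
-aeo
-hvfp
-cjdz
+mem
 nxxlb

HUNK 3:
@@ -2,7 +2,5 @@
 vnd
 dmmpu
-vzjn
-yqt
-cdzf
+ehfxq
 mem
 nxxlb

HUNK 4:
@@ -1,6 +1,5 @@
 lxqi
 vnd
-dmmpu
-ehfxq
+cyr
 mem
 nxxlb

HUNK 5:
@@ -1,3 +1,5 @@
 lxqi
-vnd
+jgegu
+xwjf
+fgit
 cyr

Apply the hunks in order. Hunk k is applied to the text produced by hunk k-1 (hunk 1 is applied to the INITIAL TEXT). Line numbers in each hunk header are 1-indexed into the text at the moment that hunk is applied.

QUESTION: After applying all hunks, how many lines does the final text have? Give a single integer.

Hunk 1: at line 2 remove [oaeqf] add [vzjn,yqt] -> 10 lines: lxqi vnd dmmpu vzjn yqt cdzf aeo hvfp cjdz nxxlb
Hunk 2: at line 6 remove [aeo,hvfp,cjdz] add [mem] -> 8 lines: lxqi vnd dmmpu vzjn yqt cdzf mem nxxlb
Hunk 3: at line 2 remove [vzjn,yqt,cdzf] add [ehfxq] -> 6 lines: lxqi vnd dmmpu ehfxq mem nxxlb
Hunk 4: at line 1 remove [dmmpu,ehfxq] add [cyr] -> 5 lines: lxqi vnd cyr mem nxxlb
Hunk 5: at line 1 remove [vnd] add [jgegu,xwjf,fgit] -> 7 lines: lxqi jgegu xwjf fgit cyr mem nxxlb
Final line count: 7

Answer: 7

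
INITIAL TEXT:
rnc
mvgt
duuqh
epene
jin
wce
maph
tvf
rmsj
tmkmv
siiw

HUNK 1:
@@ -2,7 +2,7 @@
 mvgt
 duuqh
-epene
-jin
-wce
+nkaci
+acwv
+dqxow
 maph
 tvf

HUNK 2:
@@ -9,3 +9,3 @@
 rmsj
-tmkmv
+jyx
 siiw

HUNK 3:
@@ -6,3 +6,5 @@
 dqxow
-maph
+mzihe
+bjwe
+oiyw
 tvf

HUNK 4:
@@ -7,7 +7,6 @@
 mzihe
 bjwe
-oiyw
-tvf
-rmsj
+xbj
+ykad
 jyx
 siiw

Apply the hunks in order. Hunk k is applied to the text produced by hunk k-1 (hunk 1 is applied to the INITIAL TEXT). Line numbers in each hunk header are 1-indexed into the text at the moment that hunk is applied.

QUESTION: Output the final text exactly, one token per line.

Answer: rnc
mvgt
duuqh
nkaci
acwv
dqxow
mzihe
bjwe
xbj
ykad
jyx
siiw

Derivation:
Hunk 1: at line 2 remove [epene,jin,wce] add [nkaci,acwv,dqxow] -> 11 lines: rnc mvgt duuqh nkaci acwv dqxow maph tvf rmsj tmkmv siiw
Hunk 2: at line 9 remove [tmkmv] add [jyx] -> 11 lines: rnc mvgt duuqh nkaci acwv dqxow maph tvf rmsj jyx siiw
Hunk 3: at line 6 remove [maph] add [mzihe,bjwe,oiyw] -> 13 lines: rnc mvgt duuqh nkaci acwv dqxow mzihe bjwe oiyw tvf rmsj jyx siiw
Hunk 4: at line 7 remove [oiyw,tvf,rmsj] add [xbj,ykad] -> 12 lines: rnc mvgt duuqh nkaci acwv dqxow mzihe bjwe xbj ykad jyx siiw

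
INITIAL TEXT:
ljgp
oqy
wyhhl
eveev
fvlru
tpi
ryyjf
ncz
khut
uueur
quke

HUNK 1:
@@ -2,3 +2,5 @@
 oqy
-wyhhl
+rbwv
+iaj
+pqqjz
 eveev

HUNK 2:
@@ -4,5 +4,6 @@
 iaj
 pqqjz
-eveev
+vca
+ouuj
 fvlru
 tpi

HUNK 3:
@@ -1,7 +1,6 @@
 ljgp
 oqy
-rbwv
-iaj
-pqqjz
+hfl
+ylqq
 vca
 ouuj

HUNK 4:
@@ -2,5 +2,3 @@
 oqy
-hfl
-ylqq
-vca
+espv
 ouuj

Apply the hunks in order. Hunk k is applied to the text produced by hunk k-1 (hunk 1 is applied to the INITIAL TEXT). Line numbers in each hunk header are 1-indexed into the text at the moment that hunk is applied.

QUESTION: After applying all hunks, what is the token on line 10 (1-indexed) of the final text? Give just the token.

Answer: uueur

Derivation:
Hunk 1: at line 2 remove [wyhhl] add [rbwv,iaj,pqqjz] -> 13 lines: ljgp oqy rbwv iaj pqqjz eveev fvlru tpi ryyjf ncz khut uueur quke
Hunk 2: at line 4 remove [eveev] add [vca,ouuj] -> 14 lines: ljgp oqy rbwv iaj pqqjz vca ouuj fvlru tpi ryyjf ncz khut uueur quke
Hunk 3: at line 1 remove [rbwv,iaj,pqqjz] add [hfl,ylqq] -> 13 lines: ljgp oqy hfl ylqq vca ouuj fvlru tpi ryyjf ncz khut uueur quke
Hunk 4: at line 2 remove [hfl,ylqq,vca] add [espv] -> 11 lines: ljgp oqy espv ouuj fvlru tpi ryyjf ncz khut uueur quke
Final line 10: uueur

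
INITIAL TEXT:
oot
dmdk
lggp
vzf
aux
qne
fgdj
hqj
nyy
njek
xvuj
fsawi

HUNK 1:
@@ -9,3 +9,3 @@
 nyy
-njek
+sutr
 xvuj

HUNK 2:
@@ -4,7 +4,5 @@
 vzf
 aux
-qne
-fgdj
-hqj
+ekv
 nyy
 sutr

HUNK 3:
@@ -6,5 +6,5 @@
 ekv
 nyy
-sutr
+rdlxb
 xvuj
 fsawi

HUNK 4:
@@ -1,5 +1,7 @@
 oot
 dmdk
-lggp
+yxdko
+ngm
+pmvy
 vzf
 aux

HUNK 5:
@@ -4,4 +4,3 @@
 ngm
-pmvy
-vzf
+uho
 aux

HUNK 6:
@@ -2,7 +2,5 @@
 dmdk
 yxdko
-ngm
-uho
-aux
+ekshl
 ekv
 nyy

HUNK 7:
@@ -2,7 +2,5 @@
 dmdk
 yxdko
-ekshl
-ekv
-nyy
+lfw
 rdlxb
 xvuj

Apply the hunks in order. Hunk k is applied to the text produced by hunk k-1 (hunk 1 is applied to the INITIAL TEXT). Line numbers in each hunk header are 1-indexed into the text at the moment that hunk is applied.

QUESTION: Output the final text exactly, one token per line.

Hunk 1: at line 9 remove [njek] add [sutr] -> 12 lines: oot dmdk lggp vzf aux qne fgdj hqj nyy sutr xvuj fsawi
Hunk 2: at line 4 remove [qne,fgdj,hqj] add [ekv] -> 10 lines: oot dmdk lggp vzf aux ekv nyy sutr xvuj fsawi
Hunk 3: at line 6 remove [sutr] add [rdlxb] -> 10 lines: oot dmdk lggp vzf aux ekv nyy rdlxb xvuj fsawi
Hunk 4: at line 1 remove [lggp] add [yxdko,ngm,pmvy] -> 12 lines: oot dmdk yxdko ngm pmvy vzf aux ekv nyy rdlxb xvuj fsawi
Hunk 5: at line 4 remove [pmvy,vzf] add [uho] -> 11 lines: oot dmdk yxdko ngm uho aux ekv nyy rdlxb xvuj fsawi
Hunk 6: at line 2 remove [ngm,uho,aux] add [ekshl] -> 9 lines: oot dmdk yxdko ekshl ekv nyy rdlxb xvuj fsawi
Hunk 7: at line 2 remove [ekshl,ekv,nyy] add [lfw] -> 7 lines: oot dmdk yxdko lfw rdlxb xvuj fsawi

Answer: oot
dmdk
yxdko
lfw
rdlxb
xvuj
fsawi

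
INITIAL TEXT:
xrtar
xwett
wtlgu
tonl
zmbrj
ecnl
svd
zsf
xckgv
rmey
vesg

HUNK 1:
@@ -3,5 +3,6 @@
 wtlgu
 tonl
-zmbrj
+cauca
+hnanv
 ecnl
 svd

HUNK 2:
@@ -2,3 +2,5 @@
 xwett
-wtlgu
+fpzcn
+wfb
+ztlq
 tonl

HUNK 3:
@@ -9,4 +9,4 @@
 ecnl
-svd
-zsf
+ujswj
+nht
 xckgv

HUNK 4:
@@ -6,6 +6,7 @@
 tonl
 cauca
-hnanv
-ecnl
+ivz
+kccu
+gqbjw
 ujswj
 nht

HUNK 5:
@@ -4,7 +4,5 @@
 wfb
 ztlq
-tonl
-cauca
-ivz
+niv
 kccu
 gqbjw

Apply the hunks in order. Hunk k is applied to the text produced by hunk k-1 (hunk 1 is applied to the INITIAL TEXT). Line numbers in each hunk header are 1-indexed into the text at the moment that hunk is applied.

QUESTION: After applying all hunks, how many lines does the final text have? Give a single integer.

Answer: 13

Derivation:
Hunk 1: at line 3 remove [zmbrj] add [cauca,hnanv] -> 12 lines: xrtar xwett wtlgu tonl cauca hnanv ecnl svd zsf xckgv rmey vesg
Hunk 2: at line 2 remove [wtlgu] add [fpzcn,wfb,ztlq] -> 14 lines: xrtar xwett fpzcn wfb ztlq tonl cauca hnanv ecnl svd zsf xckgv rmey vesg
Hunk 3: at line 9 remove [svd,zsf] add [ujswj,nht] -> 14 lines: xrtar xwett fpzcn wfb ztlq tonl cauca hnanv ecnl ujswj nht xckgv rmey vesg
Hunk 4: at line 6 remove [hnanv,ecnl] add [ivz,kccu,gqbjw] -> 15 lines: xrtar xwett fpzcn wfb ztlq tonl cauca ivz kccu gqbjw ujswj nht xckgv rmey vesg
Hunk 5: at line 4 remove [tonl,cauca,ivz] add [niv] -> 13 lines: xrtar xwett fpzcn wfb ztlq niv kccu gqbjw ujswj nht xckgv rmey vesg
Final line count: 13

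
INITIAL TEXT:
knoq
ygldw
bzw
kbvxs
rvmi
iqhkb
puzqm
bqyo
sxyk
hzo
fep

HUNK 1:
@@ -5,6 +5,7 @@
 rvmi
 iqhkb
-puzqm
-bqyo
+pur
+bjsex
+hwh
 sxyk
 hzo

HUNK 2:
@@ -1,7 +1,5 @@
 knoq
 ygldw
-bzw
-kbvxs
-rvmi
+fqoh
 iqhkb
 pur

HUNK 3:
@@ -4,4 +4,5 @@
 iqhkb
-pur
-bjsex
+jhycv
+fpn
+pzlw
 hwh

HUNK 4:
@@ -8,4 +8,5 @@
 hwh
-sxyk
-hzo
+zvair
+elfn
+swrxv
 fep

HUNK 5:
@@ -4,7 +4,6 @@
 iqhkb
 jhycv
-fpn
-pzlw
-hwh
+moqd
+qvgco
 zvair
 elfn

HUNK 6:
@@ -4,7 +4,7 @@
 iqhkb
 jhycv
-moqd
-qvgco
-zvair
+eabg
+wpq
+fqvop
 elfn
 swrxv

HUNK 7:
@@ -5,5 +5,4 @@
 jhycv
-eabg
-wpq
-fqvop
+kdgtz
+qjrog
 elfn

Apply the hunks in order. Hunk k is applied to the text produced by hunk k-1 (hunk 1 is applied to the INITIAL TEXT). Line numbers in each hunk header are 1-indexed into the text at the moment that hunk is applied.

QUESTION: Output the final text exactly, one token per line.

Hunk 1: at line 5 remove [puzqm,bqyo] add [pur,bjsex,hwh] -> 12 lines: knoq ygldw bzw kbvxs rvmi iqhkb pur bjsex hwh sxyk hzo fep
Hunk 2: at line 1 remove [bzw,kbvxs,rvmi] add [fqoh] -> 10 lines: knoq ygldw fqoh iqhkb pur bjsex hwh sxyk hzo fep
Hunk 3: at line 4 remove [pur,bjsex] add [jhycv,fpn,pzlw] -> 11 lines: knoq ygldw fqoh iqhkb jhycv fpn pzlw hwh sxyk hzo fep
Hunk 4: at line 8 remove [sxyk,hzo] add [zvair,elfn,swrxv] -> 12 lines: knoq ygldw fqoh iqhkb jhycv fpn pzlw hwh zvair elfn swrxv fep
Hunk 5: at line 4 remove [fpn,pzlw,hwh] add [moqd,qvgco] -> 11 lines: knoq ygldw fqoh iqhkb jhycv moqd qvgco zvair elfn swrxv fep
Hunk 6: at line 4 remove [moqd,qvgco,zvair] add [eabg,wpq,fqvop] -> 11 lines: knoq ygldw fqoh iqhkb jhycv eabg wpq fqvop elfn swrxv fep
Hunk 7: at line 5 remove [eabg,wpq,fqvop] add [kdgtz,qjrog] -> 10 lines: knoq ygldw fqoh iqhkb jhycv kdgtz qjrog elfn swrxv fep

Answer: knoq
ygldw
fqoh
iqhkb
jhycv
kdgtz
qjrog
elfn
swrxv
fep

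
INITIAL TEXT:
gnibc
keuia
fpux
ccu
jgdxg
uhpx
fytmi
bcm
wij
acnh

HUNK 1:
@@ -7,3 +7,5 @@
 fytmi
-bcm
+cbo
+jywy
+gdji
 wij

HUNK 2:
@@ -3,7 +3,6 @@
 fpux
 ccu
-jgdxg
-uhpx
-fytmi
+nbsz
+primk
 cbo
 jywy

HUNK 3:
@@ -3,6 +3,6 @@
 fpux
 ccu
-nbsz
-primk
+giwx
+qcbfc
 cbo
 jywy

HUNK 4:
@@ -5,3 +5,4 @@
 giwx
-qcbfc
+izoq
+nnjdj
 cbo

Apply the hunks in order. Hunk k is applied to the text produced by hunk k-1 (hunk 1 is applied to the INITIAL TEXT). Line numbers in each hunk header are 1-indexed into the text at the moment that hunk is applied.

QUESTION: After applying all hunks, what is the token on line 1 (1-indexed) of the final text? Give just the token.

Answer: gnibc

Derivation:
Hunk 1: at line 7 remove [bcm] add [cbo,jywy,gdji] -> 12 lines: gnibc keuia fpux ccu jgdxg uhpx fytmi cbo jywy gdji wij acnh
Hunk 2: at line 3 remove [jgdxg,uhpx,fytmi] add [nbsz,primk] -> 11 lines: gnibc keuia fpux ccu nbsz primk cbo jywy gdji wij acnh
Hunk 3: at line 3 remove [nbsz,primk] add [giwx,qcbfc] -> 11 lines: gnibc keuia fpux ccu giwx qcbfc cbo jywy gdji wij acnh
Hunk 4: at line 5 remove [qcbfc] add [izoq,nnjdj] -> 12 lines: gnibc keuia fpux ccu giwx izoq nnjdj cbo jywy gdji wij acnh
Final line 1: gnibc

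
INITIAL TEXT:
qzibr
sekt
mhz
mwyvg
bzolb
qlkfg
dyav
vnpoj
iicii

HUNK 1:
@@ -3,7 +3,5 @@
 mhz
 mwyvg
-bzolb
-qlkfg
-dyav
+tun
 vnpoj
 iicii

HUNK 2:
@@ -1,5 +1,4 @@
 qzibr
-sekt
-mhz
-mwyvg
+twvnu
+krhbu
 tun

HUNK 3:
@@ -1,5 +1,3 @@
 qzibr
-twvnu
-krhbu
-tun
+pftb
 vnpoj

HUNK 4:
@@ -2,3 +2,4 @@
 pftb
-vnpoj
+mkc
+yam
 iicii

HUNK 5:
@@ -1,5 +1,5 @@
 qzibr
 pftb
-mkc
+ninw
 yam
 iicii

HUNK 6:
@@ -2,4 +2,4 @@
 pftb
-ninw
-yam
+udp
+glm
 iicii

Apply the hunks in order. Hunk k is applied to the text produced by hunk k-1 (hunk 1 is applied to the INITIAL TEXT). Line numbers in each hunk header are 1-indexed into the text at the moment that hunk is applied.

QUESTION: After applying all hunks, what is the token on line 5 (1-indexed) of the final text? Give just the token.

Answer: iicii

Derivation:
Hunk 1: at line 3 remove [bzolb,qlkfg,dyav] add [tun] -> 7 lines: qzibr sekt mhz mwyvg tun vnpoj iicii
Hunk 2: at line 1 remove [sekt,mhz,mwyvg] add [twvnu,krhbu] -> 6 lines: qzibr twvnu krhbu tun vnpoj iicii
Hunk 3: at line 1 remove [twvnu,krhbu,tun] add [pftb] -> 4 lines: qzibr pftb vnpoj iicii
Hunk 4: at line 2 remove [vnpoj] add [mkc,yam] -> 5 lines: qzibr pftb mkc yam iicii
Hunk 5: at line 1 remove [mkc] add [ninw] -> 5 lines: qzibr pftb ninw yam iicii
Hunk 6: at line 2 remove [ninw,yam] add [udp,glm] -> 5 lines: qzibr pftb udp glm iicii
Final line 5: iicii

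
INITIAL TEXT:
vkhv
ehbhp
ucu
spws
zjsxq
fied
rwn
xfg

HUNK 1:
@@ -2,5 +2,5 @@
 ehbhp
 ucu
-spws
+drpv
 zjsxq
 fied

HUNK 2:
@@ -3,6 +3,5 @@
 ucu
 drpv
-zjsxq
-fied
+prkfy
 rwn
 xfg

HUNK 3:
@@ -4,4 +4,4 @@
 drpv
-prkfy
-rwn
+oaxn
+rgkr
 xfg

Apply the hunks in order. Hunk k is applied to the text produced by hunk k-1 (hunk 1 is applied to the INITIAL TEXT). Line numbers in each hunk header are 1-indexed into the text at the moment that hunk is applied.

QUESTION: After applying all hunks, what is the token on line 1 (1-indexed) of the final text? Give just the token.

Hunk 1: at line 2 remove [spws] add [drpv] -> 8 lines: vkhv ehbhp ucu drpv zjsxq fied rwn xfg
Hunk 2: at line 3 remove [zjsxq,fied] add [prkfy] -> 7 lines: vkhv ehbhp ucu drpv prkfy rwn xfg
Hunk 3: at line 4 remove [prkfy,rwn] add [oaxn,rgkr] -> 7 lines: vkhv ehbhp ucu drpv oaxn rgkr xfg
Final line 1: vkhv

Answer: vkhv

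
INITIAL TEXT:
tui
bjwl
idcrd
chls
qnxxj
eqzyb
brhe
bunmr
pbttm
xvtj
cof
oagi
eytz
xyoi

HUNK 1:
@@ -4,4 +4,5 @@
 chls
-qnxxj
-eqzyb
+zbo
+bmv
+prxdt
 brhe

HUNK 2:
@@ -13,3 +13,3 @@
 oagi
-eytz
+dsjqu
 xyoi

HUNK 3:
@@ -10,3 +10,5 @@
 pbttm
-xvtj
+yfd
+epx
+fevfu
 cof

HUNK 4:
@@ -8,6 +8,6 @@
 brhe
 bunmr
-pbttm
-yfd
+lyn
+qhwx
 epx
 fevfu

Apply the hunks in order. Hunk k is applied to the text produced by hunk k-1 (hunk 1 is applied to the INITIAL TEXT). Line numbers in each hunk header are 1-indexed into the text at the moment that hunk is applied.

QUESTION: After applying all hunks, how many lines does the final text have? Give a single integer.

Hunk 1: at line 4 remove [qnxxj,eqzyb] add [zbo,bmv,prxdt] -> 15 lines: tui bjwl idcrd chls zbo bmv prxdt brhe bunmr pbttm xvtj cof oagi eytz xyoi
Hunk 2: at line 13 remove [eytz] add [dsjqu] -> 15 lines: tui bjwl idcrd chls zbo bmv prxdt brhe bunmr pbttm xvtj cof oagi dsjqu xyoi
Hunk 3: at line 10 remove [xvtj] add [yfd,epx,fevfu] -> 17 lines: tui bjwl idcrd chls zbo bmv prxdt brhe bunmr pbttm yfd epx fevfu cof oagi dsjqu xyoi
Hunk 4: at line 8 remove [pbttm,yfd] add [lyn,qhwx] -> 17 lines: tui bjwl idcrd chls zbo bmv prxdt brhe bunmr lyn qhwx epx fevfu cof oagi dsjqu xyoi
Final line count: 17

Answer: 17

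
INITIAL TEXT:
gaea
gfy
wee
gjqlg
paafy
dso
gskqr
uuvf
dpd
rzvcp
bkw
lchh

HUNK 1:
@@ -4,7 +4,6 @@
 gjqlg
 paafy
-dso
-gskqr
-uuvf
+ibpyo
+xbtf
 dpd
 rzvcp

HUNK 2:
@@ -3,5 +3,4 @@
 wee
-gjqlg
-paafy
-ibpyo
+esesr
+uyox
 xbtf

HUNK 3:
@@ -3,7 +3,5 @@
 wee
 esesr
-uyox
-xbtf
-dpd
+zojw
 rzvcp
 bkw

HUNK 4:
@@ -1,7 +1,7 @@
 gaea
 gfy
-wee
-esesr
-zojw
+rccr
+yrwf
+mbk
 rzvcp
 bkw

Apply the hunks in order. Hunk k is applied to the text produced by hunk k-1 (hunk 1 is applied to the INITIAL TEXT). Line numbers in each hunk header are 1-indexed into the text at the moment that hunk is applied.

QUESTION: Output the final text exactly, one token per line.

Answer: gaea
gfy
rccr
yrwf
mbk
rzvcp
bkw
lchh

Derivation:
Hunk 1: at line 4 remove [dso,gskqr,uuvf] add [ibpyo,xbtf] -> 11 lines: gaea gfy wee gjqlg paafy ibpyo xbtf dpd rzvcp bkw lchh
Hunk 2: at line 3 remove [gjqlg,paafy,ibpyo] add [esesr,uyox] -> 10 lines: gaea gfy wee esesr uyox xbtf dpd rzvcp bkw lchh
Hunk 3: at line 3 remove [uyox,xbtf,dpd] add [zojw] -> 8 lines: gaea gfy wee esesr zojw rzvcp bkw lchh
Hunk 4: at line 1 remove [wee,esesr,zojw] add [rccr,yrwf,mbk] -> 8 lines: gaea gfy rccr yrwf mbk rzvcp bkw lchh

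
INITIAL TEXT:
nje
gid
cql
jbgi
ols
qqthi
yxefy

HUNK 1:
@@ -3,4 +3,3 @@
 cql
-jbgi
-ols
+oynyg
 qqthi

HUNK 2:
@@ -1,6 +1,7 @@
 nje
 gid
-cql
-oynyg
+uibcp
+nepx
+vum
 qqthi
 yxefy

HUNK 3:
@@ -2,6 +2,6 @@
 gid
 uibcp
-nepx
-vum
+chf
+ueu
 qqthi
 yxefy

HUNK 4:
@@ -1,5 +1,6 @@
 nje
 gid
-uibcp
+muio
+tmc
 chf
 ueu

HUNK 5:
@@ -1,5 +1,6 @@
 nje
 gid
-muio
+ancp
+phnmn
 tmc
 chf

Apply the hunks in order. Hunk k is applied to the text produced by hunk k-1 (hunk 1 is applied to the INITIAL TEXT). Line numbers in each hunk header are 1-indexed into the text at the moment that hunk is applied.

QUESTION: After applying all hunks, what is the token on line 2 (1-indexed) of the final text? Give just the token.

Hunk 1: at line 3 remove [jbgi,ols] add [oynyg] -> 6 lines: nje gid cql oynyg qqthi yxefy
Hunk 2: at line 1 remove [cql,oynyg] add [uibcp,nepx,vum] -> 7 lines: nje gid uibcp nepx vum qqthi yxefy
Hunk 3: at line 2 remove [nepx,vum] add [chf,ueu] -> 7 lines: nje gid uibcp chf ueu qqthi yxefy
Hunk 4: at line 1 remove [uibcp] add [muio,tmc] -> 8 lines: nje gid muio tmc chf ueu qqthi yxefy
Hunk 5: at line 1 remove [muio] add [ancp,phnmn] -> 9 lines: nje gid ancp phnmn tmc chf ueu qqthi yxefy
Final line 2: gid

Answer: gid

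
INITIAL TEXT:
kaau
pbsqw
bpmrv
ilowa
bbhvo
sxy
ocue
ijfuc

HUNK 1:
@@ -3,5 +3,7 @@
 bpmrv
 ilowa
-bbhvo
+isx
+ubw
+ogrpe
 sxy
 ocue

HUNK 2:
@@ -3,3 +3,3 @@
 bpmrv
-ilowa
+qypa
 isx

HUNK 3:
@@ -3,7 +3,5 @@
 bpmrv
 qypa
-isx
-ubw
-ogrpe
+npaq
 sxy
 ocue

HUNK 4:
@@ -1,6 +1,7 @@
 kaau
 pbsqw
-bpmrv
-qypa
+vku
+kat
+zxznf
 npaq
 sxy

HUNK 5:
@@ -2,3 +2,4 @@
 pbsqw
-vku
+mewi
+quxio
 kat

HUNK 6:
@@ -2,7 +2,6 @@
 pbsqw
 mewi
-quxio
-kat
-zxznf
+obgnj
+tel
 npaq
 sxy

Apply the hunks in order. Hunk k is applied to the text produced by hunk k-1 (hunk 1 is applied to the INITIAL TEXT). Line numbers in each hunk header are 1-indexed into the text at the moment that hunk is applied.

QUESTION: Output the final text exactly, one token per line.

Hunk 1: at line 3 remove [bbhvo] add [isx,ubw,ogrpe] -> 10 lines: kaau pbsqw bpmrv ilowa isx ubw ogrpe sxy ocue ijfuc
Hunk 2: at line 3 remove [ilowa] add [qypa] -> 10 lines: kaau pbsqw bpmrv qypa isx ubw ogrpe sxy ocue ijfuc
Hunk 3: at line 3 remove [isx,ubw,ogrpe] add [npaq] -> 8 lines: kaau pbsqw bpmrv qypa npaq sxy ocue ijfuc
Hunk 4: at line 1 remove [bpmrv,qypa] add [vku,kat,zxznf] -> 9 lines: kaau pbsqw vku kat zxznf npaq sxy ocue ijfuc
Hunk 5: at line 2 remove [vku] add [mewi,quxio] -> 10 lines: kaau pbsqw mewi quxio kat zxznf npaq sxy ocue ijfuc
Hunk 6: at line 2 remove [quxio,kat,zxznf] add [obgnj,tel] -> 9 lines: kaau pbsqw mewi obgnj tel npaq sxy ocue ijfuc

Answer: kaau
pbsqw
mewi
obgnj
tel
npaq
sxy
ocue
ijfuc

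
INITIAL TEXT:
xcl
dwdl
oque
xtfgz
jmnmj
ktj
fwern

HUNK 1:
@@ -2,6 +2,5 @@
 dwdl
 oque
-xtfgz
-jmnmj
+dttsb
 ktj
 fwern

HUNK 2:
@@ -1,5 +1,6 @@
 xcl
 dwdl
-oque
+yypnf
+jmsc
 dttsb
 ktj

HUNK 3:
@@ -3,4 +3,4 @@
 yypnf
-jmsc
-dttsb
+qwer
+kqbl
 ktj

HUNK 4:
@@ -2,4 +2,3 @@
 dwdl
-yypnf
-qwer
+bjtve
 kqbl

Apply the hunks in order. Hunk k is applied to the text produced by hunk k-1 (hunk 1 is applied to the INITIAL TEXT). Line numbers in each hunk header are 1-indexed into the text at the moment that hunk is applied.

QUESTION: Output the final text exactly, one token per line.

Answer: xcl
dwdl
bjtve
kqbl
ktj
fwern

Derivation:
Hunk 1: at line 2 remove [xtfgz,jmnmj] add [dttsb] -> 6 lines: xcl dwdl oque dttsb ktj fwern
Hunk 2: at line 1 remove [oque] add [yypnf,jmsc] -> 7 lines: xcl dwdl yypnf jmsc dttsb ktj fwern
Hunk 3: at line 3 remove [jmsc,dttsb] add [qwer,kqbl] -> 7 lines: xcl dwdl yypnf qwer kqbl ktj fwern
Hunk 4: at line 2 remove [yypnf,qwer] add [bjtve] -> 6 lines: xcl dwdl bjtve kqbl ktj fwern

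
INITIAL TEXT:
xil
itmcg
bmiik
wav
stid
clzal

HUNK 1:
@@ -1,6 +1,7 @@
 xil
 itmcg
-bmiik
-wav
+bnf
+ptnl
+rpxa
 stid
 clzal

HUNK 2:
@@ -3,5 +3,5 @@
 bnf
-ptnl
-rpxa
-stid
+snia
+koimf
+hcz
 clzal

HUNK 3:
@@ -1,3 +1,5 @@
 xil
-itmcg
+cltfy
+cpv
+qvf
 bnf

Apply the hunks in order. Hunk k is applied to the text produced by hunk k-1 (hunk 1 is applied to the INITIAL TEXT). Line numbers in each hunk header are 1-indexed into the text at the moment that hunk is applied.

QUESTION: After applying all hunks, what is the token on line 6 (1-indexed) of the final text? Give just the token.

Hunk 1: at line 1 remove [bmiik,wav] add [bnf,ptnl,rpxa] -> 7 lines: xil itmcg bnf ptnl rpxa stid clzal
Hunk 2: at line 3 remove [ptnl,rpxa,stid] add [snia,koimf,hcz] -> 7 lines: xil itmcg bnf snia koimf hcz clzal
Hunk 3: at line 1 remove [itmcg] add [cltfy,cpv,qvf] -> 9 lines: xil cltfy cpv qvf bnf snia koimf hcz clzal
Final line 6: snia

Answer: snia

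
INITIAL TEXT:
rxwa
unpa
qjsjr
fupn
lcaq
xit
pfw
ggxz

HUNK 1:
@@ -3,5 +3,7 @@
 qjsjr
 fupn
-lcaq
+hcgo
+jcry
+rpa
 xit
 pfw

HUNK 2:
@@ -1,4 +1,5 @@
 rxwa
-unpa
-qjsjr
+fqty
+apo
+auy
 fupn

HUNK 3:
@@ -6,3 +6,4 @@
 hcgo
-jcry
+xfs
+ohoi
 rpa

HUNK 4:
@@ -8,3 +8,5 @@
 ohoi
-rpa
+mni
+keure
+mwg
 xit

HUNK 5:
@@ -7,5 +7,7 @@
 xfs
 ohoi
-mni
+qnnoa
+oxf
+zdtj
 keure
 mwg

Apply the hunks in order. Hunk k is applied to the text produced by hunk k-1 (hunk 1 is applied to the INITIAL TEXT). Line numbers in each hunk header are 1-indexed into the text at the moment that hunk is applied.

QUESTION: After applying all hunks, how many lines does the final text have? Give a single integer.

Answer: 16

Derivation:
Hunk 1: at line 3 remove [lcaq] add [hcgo,jcry,rpa] -> 10 lines: rxwa unpa qjsjr fupn hcgo jcry rpa xit pfw ggxz
Hunk 2: at line 1 remove [unpa,qjsjr] add [fqty,apo,auy] -> 11 lines: rxwa fqty apo auy fupn hcgo jcry rpa xit pfw ggxz
Hunk 3: at line 6 remove [jcry] add [xfs,ohoi] -> 12 lines: rxwa fqty apo auy fupn hcgo xfs ohoi rpa xit pfw ggxz
Hunk 4: at line 8 remove [rpa] add [mni,keure,mwg] -> 14 lines: rxwa fqty apo auy fupn hcgo xfs ohoi mni keure mwg xit pfw ggxz
Hunk 5: at line 7 remove [mni] add [qnnoa,oxf,zdtj] -> 16 lines: rxwa fqty apo auy fupn hcgo xfs ohoi qnnoa oxf zdtj keure mwg xit pfw ggxz
Final line count: 16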